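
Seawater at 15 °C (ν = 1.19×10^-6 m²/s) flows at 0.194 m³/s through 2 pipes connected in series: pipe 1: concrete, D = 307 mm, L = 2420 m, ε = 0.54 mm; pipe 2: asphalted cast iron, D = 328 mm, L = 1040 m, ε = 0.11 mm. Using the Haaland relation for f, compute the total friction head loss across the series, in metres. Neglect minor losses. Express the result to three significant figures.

Pipe 1: V = 2.621 m/s, Re = 6.76×10^5, ε/D = 0.00176, f = 0.02295, h_1 = f(L/D)V²/2g = 63.33 m
Pipe 2: V = 2.296 m/s, Re = 6.33×10^5, ε/D = 3.35×10^-4, f = 0.01622, h_2 = f(L/D)V²/2g = 13.82 m
Series → Q common, losses add: H = Σh = 77.15 m

H ≈ 77.1 m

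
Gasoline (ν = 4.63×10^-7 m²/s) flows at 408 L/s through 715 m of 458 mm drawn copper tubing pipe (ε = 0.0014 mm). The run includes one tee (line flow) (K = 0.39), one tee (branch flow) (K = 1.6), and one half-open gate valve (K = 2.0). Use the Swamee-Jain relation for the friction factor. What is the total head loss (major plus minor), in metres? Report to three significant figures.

V = 4Q/(πD²) = 2.477 m/s; V²/2g = 0.3126 m
Re = 2.45×10^6, ε/D = 3.06×10^-6 → f = 0.01017 (Swamee-Jain)
Major: h_f = f(L/D)·V²/2g = 0.01017·1561·0.3126 = 4.964 m
Minor: ΣK = 3.99; h_m = ΣK·V²/2g = 1.247 m
Total H_L = 4.964 + 1.247 = 6.211 m

H_L ≈ 6.21 m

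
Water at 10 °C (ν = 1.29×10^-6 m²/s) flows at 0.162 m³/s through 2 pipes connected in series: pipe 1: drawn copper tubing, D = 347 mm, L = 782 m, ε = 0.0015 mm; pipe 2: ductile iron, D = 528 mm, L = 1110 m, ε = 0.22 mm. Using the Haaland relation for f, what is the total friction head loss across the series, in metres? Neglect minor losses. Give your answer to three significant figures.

Pipe 1: V = 1.713 m/s, Re = 4.61×10^5, ε/D = 4.32×10^-6, f = 0.01330, h_1 = f(L/D)V²/2g = 4.483 m
Pipe 2: V = 0.7399 m/s, Re = 3.03×10^5, ε/D = 4.17×10^-4, f = 0.01756, h_2 = f(L/D)V²/2g = 1.030 m
Series → Q common, losses add: H = Σh = 5.513 m

H ≈ 5.51 m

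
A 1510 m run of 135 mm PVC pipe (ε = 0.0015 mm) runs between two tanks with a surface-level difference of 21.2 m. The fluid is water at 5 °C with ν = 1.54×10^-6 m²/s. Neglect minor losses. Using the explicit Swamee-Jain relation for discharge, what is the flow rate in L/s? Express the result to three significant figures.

Q ≈ 21.1 L/s

Swamee-Jain (Type II): Q = -0.965·√(gD⁵h_f/L)·ln[ε/(3.7D) + √(3.17ν²L/(gD³h_f))]
√(gD⁵h_f/L) = √(9.81·0.135⁵·21.2/1510) = 0.002485
ε/(3.7D) = 3.00×10^-6; √(3.17ν²L/(gD³h_f)) = 1.49×10^-4
Q = -0.965·0.002485·ln(1.520×10^-4) = 0.02108 m³/s
Check: V = 1.47 m/s, Re = 1.29×10^5, f = 0.01702, h_f = 21.1 m ≈ 21.2 m ✓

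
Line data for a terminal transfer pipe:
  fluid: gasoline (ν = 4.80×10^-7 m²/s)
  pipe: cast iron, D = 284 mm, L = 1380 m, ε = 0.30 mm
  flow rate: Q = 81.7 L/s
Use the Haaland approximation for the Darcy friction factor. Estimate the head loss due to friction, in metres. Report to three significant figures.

V = 4Q/(πD²) = 4·0.0817/(π·0.284²) = 1.290 m/s
Re = VD/ν = 1.290·0.284/4.80×10^-7 = 7.63×10^5 → turbulent
ε/D = 0.30/284 = 0.00106
Haaland: f = 0.02027
h_f = f(L/D)V²/(2g) = 0.02027·(1380/0.284)·1.290²/(2·9.81) = 8.352 m

h_f ≈ 8.35 m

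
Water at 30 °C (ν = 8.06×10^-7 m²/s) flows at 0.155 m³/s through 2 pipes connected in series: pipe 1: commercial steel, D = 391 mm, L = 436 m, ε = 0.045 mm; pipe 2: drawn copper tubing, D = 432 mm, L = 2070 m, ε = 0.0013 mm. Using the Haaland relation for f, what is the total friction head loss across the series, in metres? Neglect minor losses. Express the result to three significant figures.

H ≈ 4.83 m

Pipe 1: V = 1.291 m/s, Re = 6.26×10^5, ε/D = 1.15×10^-4, f = 0.01410, h_1 = f(L/D)V²/2g = 1.335 m
Pipe 2: V = 1.057 m/s, Re = 5.67×10^5, ε/D = 3.01×10^-6, f = 0.01281, h_2 = f(L/D)V²/2g = 3.499 m
Series → Q common, losses add: H = Σh = 4.834 m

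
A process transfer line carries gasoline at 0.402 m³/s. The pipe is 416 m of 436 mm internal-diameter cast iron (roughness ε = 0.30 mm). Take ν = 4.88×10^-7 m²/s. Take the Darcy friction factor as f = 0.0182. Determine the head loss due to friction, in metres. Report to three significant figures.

V = 4Q/(πD²) = 4·0.402/(π·0.436²) = 2.693 m/s
h_f = f(L/D)V²/(2g) = 0.01820·(416/0.436)·2.693²/(2·9.81) = 6.417 m

h_f ≈ 6.42 m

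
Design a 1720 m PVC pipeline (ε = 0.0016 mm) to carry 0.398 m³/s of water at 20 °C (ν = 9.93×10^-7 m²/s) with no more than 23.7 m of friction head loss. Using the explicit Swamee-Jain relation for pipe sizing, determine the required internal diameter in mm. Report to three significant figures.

Swamee-Jain (Type III): D = 0.66·[ε^1.25·(LQ²/(gh_f))^4.75 + ν·Q^9.4·(L/(gh_f))^5.2]^0.04
LQ²/(gh_f) = 1.172; L/(gh_f) = 7.398
Term 1 = ε^1.25·(…)^4.75 = 1.21×10^-7; Term 2 = ν·Q^9.4·(…)^5.2 = 5.69×10^-6
D = 0.66·(1.21×10^-7 + 5.69×10^-6)^0.04 = 0.4075 m = 407 mm
Check: V = 3.05 m/s, Re = 1.25×10^6, f = 0.01129, h_f = 22.6 m ≈ 23.7 m ✓

D ≈ 407 mm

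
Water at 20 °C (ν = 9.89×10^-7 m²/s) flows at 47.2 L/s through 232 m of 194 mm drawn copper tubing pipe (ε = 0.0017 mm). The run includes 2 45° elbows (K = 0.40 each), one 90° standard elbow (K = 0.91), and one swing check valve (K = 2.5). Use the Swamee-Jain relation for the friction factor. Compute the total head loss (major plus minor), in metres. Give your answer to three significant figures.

H_L ≈ 2.78 m

V = 4Q/(πD²) = 1.597 m/s; V²/2g = 0.1300 m
Re = 3.13×10^5, ε/D = 8.76×10^-6 → f = 0.01436 (Swamee-Jain)
Major: h_f = f(L/D)·V²/2g = 0.01436·1196·0.1300 = 2.232 m
Minor: ΣK = 4.21; h_m = ΣK·V²/2g = 0.5471 m
Total H_L = 2.232 + 0.5471 = 2.780 m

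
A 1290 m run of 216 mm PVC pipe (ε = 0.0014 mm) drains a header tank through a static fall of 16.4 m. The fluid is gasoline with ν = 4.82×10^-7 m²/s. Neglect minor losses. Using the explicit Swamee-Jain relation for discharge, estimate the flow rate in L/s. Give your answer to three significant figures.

Swamee-Jain (Type II): Q = -0.965·√(gD⁵h_f/L)·ln[ε/(3.7D) + √(3.17ν²L/(gD³h_f))]
√(gD⁵h_f/L) = √(9.81·0.216⁵·16.4/1290) = 0.007658
ε/(3.7D) = 1.75×10^-6; √(3.17ν²L/(gD³h_f)) = 2.42×10^-5
Q = -0.965·0.007658·ln(2.596×10^-5) = 0.07803 m³/s
Check: V = 2.13 m/s, Re = 9.54×10^5, f = 0.01186, h_f = 16.4 m ≈ 16.4 m ✓

Q ≈ 78.0 L/s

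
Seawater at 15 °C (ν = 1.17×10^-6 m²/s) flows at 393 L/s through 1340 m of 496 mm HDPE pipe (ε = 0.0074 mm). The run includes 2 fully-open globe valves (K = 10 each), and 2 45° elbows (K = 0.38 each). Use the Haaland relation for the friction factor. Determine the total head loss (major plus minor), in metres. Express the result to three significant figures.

H_L ≈ 11.3 m

V = 4Q/(πD²) = 2.034 m/s; V²/2g = 0.2109 m
Re = 8.62×10^5, ε/D = 1.49×10^-5 → f = 0.01213 (Haaland)
Major: h_f = f(L/D)·V²/2g = 0.01213·2702·0.2109 = 6.910 m
Minor: ΣK = 20.8; h_m = ΣK·V²/2g = 4.377 m
Total H_L = 6.910 + 4.377 = 11.29 m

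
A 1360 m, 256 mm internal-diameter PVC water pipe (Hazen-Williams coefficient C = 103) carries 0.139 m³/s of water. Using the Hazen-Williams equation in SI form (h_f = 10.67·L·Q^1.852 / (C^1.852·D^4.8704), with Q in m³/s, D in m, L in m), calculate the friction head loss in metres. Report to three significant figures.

h_f ≈ 53.6 m

h_f = 10.67·1360·0.139^1.852 / (103^1.852·0.256^4.8704) = 53.57 m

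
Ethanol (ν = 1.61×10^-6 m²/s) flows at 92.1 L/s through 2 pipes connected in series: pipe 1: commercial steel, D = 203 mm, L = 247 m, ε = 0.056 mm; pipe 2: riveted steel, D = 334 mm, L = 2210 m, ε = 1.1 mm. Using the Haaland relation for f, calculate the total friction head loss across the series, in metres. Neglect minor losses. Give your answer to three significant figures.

Pipe 1: V = 2.846 m/s, Re = 3.59×10^5, ε/D = 2.76×10^-4, f = 0.01637, h_1 = f(L/D)V²/2g = 8.219 m
Pipe 2: V = 1.051 m/s, Re = 2.18×10^5, ε/D = 0.00329, f = 0.02744, h_2 = f(L/D)V²/2g = 10.22 m
Series → Q common, losses add: H = Σh = 18.44 m

H ≈ 18.4 m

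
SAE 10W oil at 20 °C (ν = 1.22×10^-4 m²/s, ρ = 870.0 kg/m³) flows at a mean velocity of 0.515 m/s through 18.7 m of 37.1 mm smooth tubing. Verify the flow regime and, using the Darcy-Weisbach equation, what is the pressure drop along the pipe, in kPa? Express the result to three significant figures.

Δp ≈ 23.8 kPa

Re = VD/ν = 0.515·0.03710/1.22×10^-4 = 157 → laminar (Re < 2300)
f = 64/Re = 0.4087
h_f = f(L/D)V²/(2g) = 0.4087·(18.7/0.03710)·0.515²/(2·9.81) = 2.784 m
Δp = ρg·h_f = 870.0·9.81·2.784 = 23.76 kPa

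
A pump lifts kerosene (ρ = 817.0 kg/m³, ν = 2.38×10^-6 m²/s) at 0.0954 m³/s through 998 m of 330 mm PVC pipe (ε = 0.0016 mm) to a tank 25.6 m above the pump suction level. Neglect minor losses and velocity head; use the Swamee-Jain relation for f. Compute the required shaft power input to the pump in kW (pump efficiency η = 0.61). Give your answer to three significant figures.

V = 4Q/(πD²) = 1.115 m/s; Re = 1.55×10^5; ε/D = 4.85×10^-6; f = 0.01638
h_f = f(L/D)V²/2g = 3.141 m
Total head H = z + h_f = 25.6 + 3.141 = 28.74 m
P_hyd = ρgQH = 817.0·9.81·0.0954·28.74 = 21.98 kW
P_shaft = P_hyd/η = 21.98/0.61 = 36.03 kW

P_shaft ≈ 36.0 kW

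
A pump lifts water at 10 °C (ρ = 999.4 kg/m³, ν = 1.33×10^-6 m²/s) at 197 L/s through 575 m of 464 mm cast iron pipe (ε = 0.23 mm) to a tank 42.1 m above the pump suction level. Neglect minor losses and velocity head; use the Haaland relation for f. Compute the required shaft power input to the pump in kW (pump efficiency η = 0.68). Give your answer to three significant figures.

P_shaft ≈ 124 kW

V = 4Q/(πD²) = 1.165 m/s; Re = 4.06×10^5; ε/D = 4.96×10^-4; f = 0.01773
h_f = f(L/D)V²/2g = 1.520 m
Total head H = z + h_f = 42.1 + 1.520 = 43.62 m
P_hyd = ρgQH = 999.4·9.81·0.197·43.62 = 84.25 kW
P_shaft = P_hyd/η = 84.25/0.68 = 123.9 kW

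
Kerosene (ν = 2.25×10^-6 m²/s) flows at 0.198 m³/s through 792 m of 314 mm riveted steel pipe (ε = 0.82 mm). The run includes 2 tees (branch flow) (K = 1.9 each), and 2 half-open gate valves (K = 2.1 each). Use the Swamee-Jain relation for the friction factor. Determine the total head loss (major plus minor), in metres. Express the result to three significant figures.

H_L ≈ 24.3 m

V = 4Q/(πD²) = 2.557 m/s; V²/2g = 0.3332 m
Re = 3.57×10^5, ε/D = 0.00261 → f = 0.02573 (Swamee-Jain)
Major: h_f = f(L/D)·V²/2g = 0.02573·2522·0.3332 = 21.62 m
Minor: ΣK = 8.00; h_m = ΣK·V²/2g = 2.666 m
Total H_L = 21.62 + 2.666 = 24.29 m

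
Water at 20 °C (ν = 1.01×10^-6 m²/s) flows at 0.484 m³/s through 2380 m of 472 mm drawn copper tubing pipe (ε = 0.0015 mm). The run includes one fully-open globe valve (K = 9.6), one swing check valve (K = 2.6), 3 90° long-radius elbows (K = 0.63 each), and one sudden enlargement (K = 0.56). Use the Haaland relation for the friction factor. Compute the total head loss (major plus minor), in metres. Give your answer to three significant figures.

H_L ≈ 27.7 m

V = 4Q/(πD²) = 2.766 m/s; V²/2g = 0.3900 m
Re = 1.29×10^6, ε/D = 3.18×10^-6 → f = 0.01116 (Haaland)
Major: h_f = f(L/D)·V²/2g = 0.01116·5042·0.3900 = 21.95 m
Minor: ΣK = 14.7; h_m = ΣK·V²/2g = 5.713 m
Total H_L = 21.95 + 5.713 = 27.67 m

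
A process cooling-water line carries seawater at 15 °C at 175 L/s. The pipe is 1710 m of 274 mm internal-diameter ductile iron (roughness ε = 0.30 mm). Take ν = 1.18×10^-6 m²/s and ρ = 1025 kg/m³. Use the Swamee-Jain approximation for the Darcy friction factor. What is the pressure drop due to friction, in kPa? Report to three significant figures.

V = 4Q/(πD²) = 4·0.175/(π·0.274²) = 2.968 m/s
Re = VD/ν = 2.968·0.274/1.18×10^-6 = 6.89×10^5 → turbulent
ε/D = 0.30/274 = 0.00109
Swamee-Jain: f = 0.02059
h_f = f(L/D)V²/(2g) = 0.02059·(1710/0.274)·2.968²/(2·9.81) = 57.70 m
Δp = ρg·h_f = 1025·9.81·57.70 = 580.2 kPa

Δp ≈ 580 kPa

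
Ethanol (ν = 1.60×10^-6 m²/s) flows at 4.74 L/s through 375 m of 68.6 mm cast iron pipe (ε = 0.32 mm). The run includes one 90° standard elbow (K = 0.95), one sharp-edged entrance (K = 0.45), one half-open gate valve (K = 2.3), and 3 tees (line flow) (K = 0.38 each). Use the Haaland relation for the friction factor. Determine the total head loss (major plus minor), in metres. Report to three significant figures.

V = 4Q/(πD²) = 1.282 m/s; V²/2g = 0.08383 m
Re = 5.50×10^4, ε/D = 0.00466 → f = 0.03137 (Haaland)
Major: h_f = f(L/D)·V²/2g = 0.03137·5466·0.08383 = 14.38 m
Minor: ΣK = 4.84; h_m = ΣK·V²/2g = 0.4057 m
Total H_L = 14.38 + 0.4057 = 14.78 m

H_L ≈ 14.8 m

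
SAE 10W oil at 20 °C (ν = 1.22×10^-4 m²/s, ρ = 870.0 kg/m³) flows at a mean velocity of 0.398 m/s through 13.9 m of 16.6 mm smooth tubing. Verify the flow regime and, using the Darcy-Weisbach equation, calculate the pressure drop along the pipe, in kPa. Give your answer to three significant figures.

Δp ≈ 68.2 kPa

Re = VD/ν = 0.398·0.01660/1.22×10^-4 = 54.2 → laminar (Re < 2300)
f = 64/Re = 1.182
h_f = f(L/D)V²/(2g) = 1.182·(13.9/0.01660)·0.398²/(2·9.81) = 7.990 m
Δp = ρg·h_f = 870.0·9.81·7.990 = 68.19 kPa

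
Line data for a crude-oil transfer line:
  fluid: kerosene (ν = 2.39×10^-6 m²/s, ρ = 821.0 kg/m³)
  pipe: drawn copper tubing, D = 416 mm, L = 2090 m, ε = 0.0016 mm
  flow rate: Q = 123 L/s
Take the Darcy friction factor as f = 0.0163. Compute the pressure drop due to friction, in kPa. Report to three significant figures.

V = 4Q/(πD²) = 4·0.123/(π·0.416²) = 0.9050 m/s
h_f = f(L/D)V²/(2g) = 0.01630·(2090/0.416)·0.9050²/(2·9.81) = 3.418 m
Δp = ρg·h_f = 821.0·9.81·3.418 = 27.53 kPa

Δp ≈ 27.5 kPa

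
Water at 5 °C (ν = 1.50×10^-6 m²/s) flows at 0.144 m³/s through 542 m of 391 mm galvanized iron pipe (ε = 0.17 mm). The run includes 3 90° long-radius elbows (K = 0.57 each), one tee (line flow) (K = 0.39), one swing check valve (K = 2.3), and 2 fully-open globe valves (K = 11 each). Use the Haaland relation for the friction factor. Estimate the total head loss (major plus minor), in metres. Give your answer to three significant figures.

H_L ≈ 3.73 m

V = 4Q/(πD²) = 1.199 m/s; V²/2g = 0.07331 m
Re = 3.13×10^5, ε/D = 4.35×10^-4 → f = 0.01763 (Haaland)
Major: h_f = f(L/D)·V²/2g = 0.01763·1386·0.07331 = 1.792 m
Minor: ΣK = 26.4; h_m = ΣK·V²/2g = 1.935 m
Total H_L = 1.792 + 1.935 = 3.727 m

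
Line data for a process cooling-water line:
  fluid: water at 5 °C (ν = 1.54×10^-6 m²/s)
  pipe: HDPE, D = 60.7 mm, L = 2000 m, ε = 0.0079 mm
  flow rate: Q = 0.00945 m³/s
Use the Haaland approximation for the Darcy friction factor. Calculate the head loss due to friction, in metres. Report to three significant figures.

h_f ≈ 315 m

V = 4Q/(πD²) = 4·0.00945/(π·0.0607²) = 3.266 m/s
Re = VD/ν = 3.266·0.0607/1.54×10^-6 = 1.29×10^5 → turbulent
ε/D = 0.0079/60.7 = 1.30×10^-4
Haaland: f = 0.01760
h_f = f(L/D)V²/(2g) = 0.01760·(2000/0.0607)·3.266²/(2·9.81) = 315.3 m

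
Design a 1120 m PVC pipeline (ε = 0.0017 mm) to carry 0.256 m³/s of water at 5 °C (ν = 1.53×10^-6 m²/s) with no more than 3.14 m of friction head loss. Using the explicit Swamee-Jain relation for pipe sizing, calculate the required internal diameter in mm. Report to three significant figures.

Swamee-Jain (Type III): D = 0.66·[ε^1.25·(LQ²/(gh_f))^4.75 + ν·Q^9.4·(L/(gh_f))^5.2]^0.04
LQ²/(gh_f) = 2.383; L/(gh_f) = 36.36
Term 1 = ε^1.25·(…)^4.75 = 3.80×10^-6; Term 2 = ν·Q^9.4·(…)^5.2 = 5.46×10^-4
D = 0.66·(3.80×10^-6 + 5.46×10^-4)^0.04 = 0.4888 m = 489 mm
Check: V = 1.36 m/s, Re = 4.36×10^5, f = 0.01347, h_f = 2.93 m ≈ 3.14 m ✓

D ≈ 489 mm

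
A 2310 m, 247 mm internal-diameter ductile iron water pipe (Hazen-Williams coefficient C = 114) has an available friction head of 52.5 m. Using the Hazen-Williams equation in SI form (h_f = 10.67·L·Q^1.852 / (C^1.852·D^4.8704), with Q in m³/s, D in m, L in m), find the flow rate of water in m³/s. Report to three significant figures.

Rearranging: Q = [h_f·C^1.852·D^4.8704 / (10.67·L)]^(1/1.852)
Q = [52.5·114^1.852·0.247^4.8704 / (10.67·2310)]^0.540 = 0.1041 m³/s

Q ≈ 0.104 m³/s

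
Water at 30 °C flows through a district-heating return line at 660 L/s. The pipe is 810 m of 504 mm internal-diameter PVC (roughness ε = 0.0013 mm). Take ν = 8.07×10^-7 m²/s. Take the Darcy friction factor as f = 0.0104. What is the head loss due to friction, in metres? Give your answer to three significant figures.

h_f ≈ 9.32 m

V = 4Q/(πD²) = 4·0.660/(π·0.504²) = 3.308 m/s
h_f = f(L/D)V²/(2g) = 0.01040·(810/0.504)·3.308²/(2·9.81) = 9.323 m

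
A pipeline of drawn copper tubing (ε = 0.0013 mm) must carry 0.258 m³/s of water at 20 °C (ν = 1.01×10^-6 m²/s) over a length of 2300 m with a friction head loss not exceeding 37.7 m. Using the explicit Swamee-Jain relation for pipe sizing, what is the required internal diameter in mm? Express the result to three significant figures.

D ≈ 334 mm

Swamee-Jain (Type III): D = 0.66·[ε^1.25·(LQ²/(gh_f))^4.75 + ν·Q^9.4·(L/(gh_f))^5.2]^0.04
LQ²/(gh_f) = 0.4140; L/(gh_f) = 6.219
Term 1 = ε^1.25·(…)^4.75 = 6.65×10^-10; Term 2 = ν·Q^9.4·(…)^5.2 = 3.99×10^-8
D = 0.66·(6.65×10^-10 + 3.99×10^-8)^0.04 = 0.3341 m = 334 mm
Check: V = 2.94 m/s, Re = 9.74×10^5, f = 0.01176, h_f = 35.7 m ≈ 37.7 m ✓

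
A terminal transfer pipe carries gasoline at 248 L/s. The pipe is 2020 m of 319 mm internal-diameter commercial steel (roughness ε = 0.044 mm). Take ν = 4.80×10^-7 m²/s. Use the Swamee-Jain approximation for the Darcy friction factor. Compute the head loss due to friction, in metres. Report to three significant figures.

h_f ≈ 41.9 m

V = 4Q/(πD²) = 4·0.248/(π·0.319²) = 3.103 m/s
Re = VD/ν = 3.103·0.319/4.80×10^-7 = 2.06×10^6 → turbulent
ε/D = 0.044/319 = 1.38×10^-4
Swamee-Jain: f = 0.01347
h_f = f(L/D)V²/(2g) = 0.01347·(2020/0.319)·3.103²/(2·9.81) = 41.86 m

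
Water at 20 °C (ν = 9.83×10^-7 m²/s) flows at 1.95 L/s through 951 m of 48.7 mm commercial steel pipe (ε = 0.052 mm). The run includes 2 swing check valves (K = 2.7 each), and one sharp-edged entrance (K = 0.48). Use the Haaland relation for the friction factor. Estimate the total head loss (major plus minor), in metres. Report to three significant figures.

H_L ≈ 26.3 m

V = 4Q/(πD²) = 1.047 m/s; V²/2g = 0.05586 m
Re = 5.19×10^4, ε/D = 0.00107 → f = 0.02381 (Haaland)
Major: h_f = f(L/D)·V²/2g = 0.02381·19528·0.05586 = 25.97 m
Minor: ΣK = 5.88; h_m = ΣK·V²/2g = 0.3284 m
Total H_L = 25.97 + 0.3284 = 26.29 m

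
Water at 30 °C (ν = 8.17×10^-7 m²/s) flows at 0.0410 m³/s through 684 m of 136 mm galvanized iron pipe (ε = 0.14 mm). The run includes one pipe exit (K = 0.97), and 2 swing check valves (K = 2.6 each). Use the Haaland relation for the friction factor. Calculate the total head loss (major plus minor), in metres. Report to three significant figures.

H_L ≈ 44.1 m

V = 4Q/(πD²) = 2.822 m/s; V²/2g = 0.4060 m
Re = 4.70×10^5, ε/D = 0.00103 → f = 0.02036 (Haaland)
Major: h_f = f(L/D)·V²/2g = 0.02036·5029·0.4060 = 41.57 m
Minor: ΣK = 6.17; h_m = ΣK·V²/2g = 2.505 m
Total H_L = 41.57 + 2.505 = 44.08 m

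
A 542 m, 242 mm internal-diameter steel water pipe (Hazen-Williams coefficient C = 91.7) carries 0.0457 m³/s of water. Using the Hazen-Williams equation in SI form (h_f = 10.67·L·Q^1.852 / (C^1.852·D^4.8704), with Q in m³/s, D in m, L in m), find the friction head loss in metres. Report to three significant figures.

h_f ≈ 4.44 m

h_f = 10.67·542·0.0457^1.852 / (91.7^1.852·0.242^4.8704) = 4.437 m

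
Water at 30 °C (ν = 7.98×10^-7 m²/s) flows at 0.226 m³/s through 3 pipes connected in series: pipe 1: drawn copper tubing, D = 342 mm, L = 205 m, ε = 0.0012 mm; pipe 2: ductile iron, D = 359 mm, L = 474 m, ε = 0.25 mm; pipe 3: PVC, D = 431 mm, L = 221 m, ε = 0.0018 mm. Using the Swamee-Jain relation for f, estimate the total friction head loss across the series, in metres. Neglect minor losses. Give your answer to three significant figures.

H ≈ 9.11 m

Pipe 1: V = 2.460 m/s, Re = 1.05×10^6, ε/D = 3.51×10^-6, f = 0.01160, h_1 = f(L/D)V²/2g = 2.144 m
Pipe 2: V = 2.233 m/s, Re = 1.00×10^6, ε/D = 6.96×10^-4, f = 0.01850, h_2 = f(L/D)V²/2g = 6.207 m
Pipe 3: V = 1.549 m/s, Re = 8.37×10^5, ε/D = 4.18×10^-6, f = 0.01206, h_3 = f(L/D)V²/2g = 0.7561 m
Series → Q common, losses add: H = Σh = 9.107 m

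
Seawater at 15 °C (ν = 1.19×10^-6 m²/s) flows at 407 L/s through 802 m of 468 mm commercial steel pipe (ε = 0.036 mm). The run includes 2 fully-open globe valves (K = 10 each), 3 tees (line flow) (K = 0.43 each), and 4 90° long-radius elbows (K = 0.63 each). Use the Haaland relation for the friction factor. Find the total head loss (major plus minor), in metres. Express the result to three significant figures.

H_L ≈ 13.2 m

V = 4Q/(πD²) = 2.366 m/s; V²/2g = 0.2853 m
Re = 9.30×10^5, ε/D = 7.69×10^-5 → f = 0.01306 (Haaland)
Major: h_f = f(L/D)·V²/2g = 0.01306·1714·0.2853 = 6.386 m
Minor: ΣK = 23.8; h_m = ΣK·V²/2g = 6.793 m
Total H_L = 6.386 + 6.793 = 13.18 m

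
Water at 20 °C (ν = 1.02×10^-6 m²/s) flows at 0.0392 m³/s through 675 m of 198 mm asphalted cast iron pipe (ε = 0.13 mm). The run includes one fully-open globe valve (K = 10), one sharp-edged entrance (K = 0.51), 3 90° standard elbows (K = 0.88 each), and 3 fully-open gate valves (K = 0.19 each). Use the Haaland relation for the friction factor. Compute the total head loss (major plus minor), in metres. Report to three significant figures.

V = 4Q/(πD²) = 1.273 m/s; V²/2g = 0.08261 m
Re = 2.47×10^5, ε/D = 6.57×10^-4 → f = 0.01914 (Haaland)
Major: h_f = f(L/D)·V²/2g = 0.01914·3409·0.08261 = 5.391 m
Minor: ΣK = 13.7; h_m = ΣK·V²/2g = 1.133 m
Total H_L = 5.391 + 1.133 = 6.525 m

H_L ≈ 6.52 m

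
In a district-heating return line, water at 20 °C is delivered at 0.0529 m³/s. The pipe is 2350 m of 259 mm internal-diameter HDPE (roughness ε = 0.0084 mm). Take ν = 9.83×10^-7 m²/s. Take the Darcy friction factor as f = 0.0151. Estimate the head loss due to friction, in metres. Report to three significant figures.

h_f ≈ 7.04 m

V = 4Q/(πD²) = 4·0.0529/(π·0.259²) = 1.004 m/s
h_f = f(L/D)V²/(2g) = 0.01510·(2350/0.259)·1.004²/(2·9.81) = 7.040 m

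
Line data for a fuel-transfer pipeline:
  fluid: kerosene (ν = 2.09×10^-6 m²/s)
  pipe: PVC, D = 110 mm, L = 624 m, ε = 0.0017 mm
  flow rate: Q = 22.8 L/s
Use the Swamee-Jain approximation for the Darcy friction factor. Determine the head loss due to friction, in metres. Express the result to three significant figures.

h_f ≈ 28.5 m

V = 4Q/(πD²) = 4·0.0228/(π·0.110²) = 2.399 m/s
Re = VD/ν = 2.399·0.110/2.09×10^-6 = 1.26×10^5 → turbulent
ε/D = 0.0017/110 = 1.55×10^-5
Swamee-Jain: f = 0.01713
h_f = f(L/D)V²/(2g) = 0.01713·(624/0.110)·2.399²/(2·9.81) = 28.51 m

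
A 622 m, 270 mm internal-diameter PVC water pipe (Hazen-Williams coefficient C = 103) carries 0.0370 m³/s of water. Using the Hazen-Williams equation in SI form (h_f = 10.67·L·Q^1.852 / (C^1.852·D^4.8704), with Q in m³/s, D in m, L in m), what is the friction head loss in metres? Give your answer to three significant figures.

h_f ≈ 1.63 m

h_f = 10.67·622·0.0370^1.852 / (103^1.852·0.270^4.8704) = 1.629 m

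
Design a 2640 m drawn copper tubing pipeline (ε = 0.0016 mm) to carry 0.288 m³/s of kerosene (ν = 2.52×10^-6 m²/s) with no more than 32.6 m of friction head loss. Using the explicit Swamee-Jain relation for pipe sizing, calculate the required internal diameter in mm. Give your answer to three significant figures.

D ≈ 383 mm

Swamee-Jain (Type III): D = 0.66·[ε^1.25·(LQ²/(gh_f))^4.75 + ν·Q^9.4·(L/(gh_f))^5.2]^0.04
LQ²/(gh_f) = 0.6847; L/(gh_f) = 8.255
Term 1 = ε^1.25·(…)^4.75 = 9.41×10^-9; Term 2 = ν·Q^9.4·(…)^5.2 = 1.22×10^-6
D = 0.66·(9.41×10^-9 + 1.22×10^-6)^0.04 = 0.3830 m = 383 mm
Check: V = 2.50 m/s, Re = 3.80×10^5, f = 0.01381, h_f = 30.3 m ≈ 32.6 m ✓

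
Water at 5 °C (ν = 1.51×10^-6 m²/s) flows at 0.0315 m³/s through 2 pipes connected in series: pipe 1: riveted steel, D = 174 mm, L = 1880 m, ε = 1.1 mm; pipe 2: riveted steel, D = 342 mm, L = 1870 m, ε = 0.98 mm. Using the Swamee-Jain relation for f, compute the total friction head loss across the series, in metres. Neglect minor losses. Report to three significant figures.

Pipe 1: V = 1.325 m/s, Re = 1.53×10^5, ε/D = 0.00632, f = 0.03337, h_1 = f(L/D)V²/2g = 32.25 m
Pipe 2: V = 0.3429 m/s, Re = 7.77×10^4, ε/D = 0.00287, f = 0.02780, h_2 = f(L/D)V²/2g = 0.9108 m
Series → Q common, losses add: H = Σh = 33.16 m

H ≈ 33.2 m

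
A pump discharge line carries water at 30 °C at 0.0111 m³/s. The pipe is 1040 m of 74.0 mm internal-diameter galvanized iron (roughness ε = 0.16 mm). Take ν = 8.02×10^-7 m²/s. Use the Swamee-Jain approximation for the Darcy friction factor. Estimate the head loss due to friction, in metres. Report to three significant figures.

V = 4Q/(πD²) = 4·0.0111/(π·0.0740²) = 2.581 m/s
Re = VD/ν = 2.581·0.0740/8.02×10^-7 = 2.38×10^5 → turbulent
ε/D = 0.16/74.0 = 0.00216
Swamee-Jain: f = 0.02479
h_f = f(L/D)V²/(2g) = 0.02479·(1040/0.0740)·2.581²/(2·9.81) = 118.3 m

h_f ≈ 118 m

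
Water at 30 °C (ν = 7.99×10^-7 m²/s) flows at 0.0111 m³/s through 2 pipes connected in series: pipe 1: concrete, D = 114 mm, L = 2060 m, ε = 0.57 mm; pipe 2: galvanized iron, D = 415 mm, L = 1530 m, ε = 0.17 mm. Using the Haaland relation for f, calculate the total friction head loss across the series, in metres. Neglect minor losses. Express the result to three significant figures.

Pipe 1: V = 1.087 m/s, Re = 1.55×10^5, ε/D = 0.00500, f = 0.03098, h_1 = f(L/D)V²/2g = 33.75 m
Pipe 2: V = 0.08206 m/s, Re = 4.26×10^4, ε/D = 4.10×10^-4, f = 0.02262, h_2 = f(L/D)V²/2g = 0.02863 m
Series → Q common, losses add: H = Σh = 33.77 m

H ≈ 33.8 m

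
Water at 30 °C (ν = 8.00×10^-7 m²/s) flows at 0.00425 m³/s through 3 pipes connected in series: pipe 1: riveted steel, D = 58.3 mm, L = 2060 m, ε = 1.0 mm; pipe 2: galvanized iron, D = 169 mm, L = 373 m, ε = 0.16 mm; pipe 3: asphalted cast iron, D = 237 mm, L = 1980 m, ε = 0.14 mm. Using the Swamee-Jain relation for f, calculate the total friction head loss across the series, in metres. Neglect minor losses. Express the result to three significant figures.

Pipe 1: V = 1.592 m/s, Re = 1.16×10^5, ε/D = 0.0172, f = 0.04648, h_1 = f(L/D)V²/2g = 212.2 m
Pipe 2: V = 0.1895 m/s, Re = 4.00×10^4, ε/D = 9.47×10^-4, f = 0.02481, h_2 = f(L/D)V²/2g = 0.1002 m
Pipe 3: V = 0.09634 m/s, Re = 2.85×10^4, ε/D = 5.91×10^-4, f = 0.02532, h_3 = f(L/D)V²/2g = 0.1001 m
Series → Q common, losses add: H = Σh = 212.4 m

H ≈ 212 m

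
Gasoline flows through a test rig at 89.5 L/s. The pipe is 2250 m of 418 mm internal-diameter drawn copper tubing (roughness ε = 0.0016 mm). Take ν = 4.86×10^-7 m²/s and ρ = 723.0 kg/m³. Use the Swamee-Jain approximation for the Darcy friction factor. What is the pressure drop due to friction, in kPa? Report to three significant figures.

Δp ≈ 10.7 kPa

V = 4Q/(πD²) = 4·0.0895/(π·0.418²) = 0.6522 m/s
Re = VD/ν = 0.6522·0.418/4.86×10^-7 = 5.61×10^5 → turbulent
ε/D = 0.0016/418 = 3.83×10^-6
Swamee-Jain: f = 0.01289
h_f = f(L/D)V²/(2g) = 0.01289·(2250/0.418)·0.6522²/(2·9.81) = 1.505 m
Δp = ρg·h_f = 723.0·9.81·1.505 = 10.67 kPa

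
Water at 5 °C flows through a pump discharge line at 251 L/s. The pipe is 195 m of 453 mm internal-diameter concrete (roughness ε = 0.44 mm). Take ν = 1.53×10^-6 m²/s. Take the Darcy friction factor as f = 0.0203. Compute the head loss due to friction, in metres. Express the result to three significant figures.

h_f ≈ 1.08 m

V = 4Q/(πD²) = 4·0.251/(π·0.453²) = 1.557 m/s
h_f = f(L/D)V²/(2g) = 0.02030·(195/0.453)·1.557²/(2·9.81) = 1.080 m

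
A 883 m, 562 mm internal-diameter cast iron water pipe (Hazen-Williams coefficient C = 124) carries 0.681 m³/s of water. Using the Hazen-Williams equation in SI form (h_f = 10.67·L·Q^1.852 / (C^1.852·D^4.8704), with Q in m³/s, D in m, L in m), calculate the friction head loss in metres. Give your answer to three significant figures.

h_f = 10.67·883·0.681^1.852 / (124^1.852·0.562^4.8704) = 10.16 m

h_f ≈ 10.2 m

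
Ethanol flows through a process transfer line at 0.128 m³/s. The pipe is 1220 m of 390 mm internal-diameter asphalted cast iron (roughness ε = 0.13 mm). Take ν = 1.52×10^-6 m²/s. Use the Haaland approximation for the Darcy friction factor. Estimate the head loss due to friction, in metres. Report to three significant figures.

h_f ≈ 3.14 m

V = 4Q/(πD²) = 4·0.128/(π·0.390²) = 1.071 m/s
Re = VD/ν = 1.071·0.390/1.52×10^-6 = 2.75×10^5 → turbulent
ε/D = 0.13/390 = 3.33×10^-4
Haaland: f = 0.01716
h_f = f(L/D)V²/(2g) = 0.01716·(1220/0.390)·1.071²/(2·9.81) = 3.141 m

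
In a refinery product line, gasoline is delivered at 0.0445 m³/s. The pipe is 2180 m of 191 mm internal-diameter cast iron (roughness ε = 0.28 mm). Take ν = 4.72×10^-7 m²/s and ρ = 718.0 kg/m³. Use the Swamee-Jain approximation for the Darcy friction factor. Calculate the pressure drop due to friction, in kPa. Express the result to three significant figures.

V = 4Q/(πD²) = 4·0.0445/(π·0.191²) = 1.553 m/s
Re = VD/ν = 1.553·0.191/4.72×10^-7 = 6.28×10^5 → turbulent
ε/D = 0.28/191 = 0.00147
Swamee-Jain: f = 0.02207
h_f = f(L/D)V²/(2g) = 0.02207·(2180/0.191)·1.553²/(2·9.81) = 30.97 m
Δp = ρg·h_f = 718.0·9.81·30.97 = 218.1 kPa

Δp ≈ 218 kPa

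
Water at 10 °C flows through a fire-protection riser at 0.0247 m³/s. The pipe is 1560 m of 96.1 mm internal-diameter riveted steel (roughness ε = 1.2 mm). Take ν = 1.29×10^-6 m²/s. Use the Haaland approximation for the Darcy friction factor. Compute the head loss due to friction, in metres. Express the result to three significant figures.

h_f ≈ 395 m

V = 4Q/(πD²) = 4·0.0247/(π·0.0961²) = 3.405 m/s
Re = VD/ν = 3.405·0.0961/1.29×10^-6 = 2.54×10^5 → turbulent
ε/D = 1.2/96.1 = 0.0125
Haaland: f = 0.04120
h_f = f(L/D)V²/(2g) = 0.04120·(1560/0.0961)·3.405²/(2·9.81) = 395.3 m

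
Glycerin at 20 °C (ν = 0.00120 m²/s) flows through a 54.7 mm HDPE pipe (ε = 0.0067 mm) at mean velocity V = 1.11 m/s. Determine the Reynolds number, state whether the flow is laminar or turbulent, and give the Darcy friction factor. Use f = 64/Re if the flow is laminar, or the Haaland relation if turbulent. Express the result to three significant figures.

Re ≈ 50.6; laminar; f = 64/Re ≈ 1.26

Re = VD/ν = 1.110·0.0547/0.00120 = 50.6
Re < 2300 → laminar → f = 64/Re = 1.265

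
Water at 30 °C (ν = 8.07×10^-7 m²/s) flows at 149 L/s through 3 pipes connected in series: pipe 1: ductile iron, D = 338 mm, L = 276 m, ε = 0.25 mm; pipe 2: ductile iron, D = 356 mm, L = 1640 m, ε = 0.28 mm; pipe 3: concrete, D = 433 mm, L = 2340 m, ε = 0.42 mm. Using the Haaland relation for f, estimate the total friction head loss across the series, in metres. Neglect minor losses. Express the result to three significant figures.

Pipe 1: V = 1.661 m/s, Re = 6.96×10^5, ε/D = 7.40×10^-4, f = 0.01878, h_1 = f(L/D)V²/2g = 2.155 m
Pipe 2: V = 1.497 m/s, Re = 6.60×10^5, ε/D = 7.87×10^-4, f = 0.01905, h_2 = f(L/D)V²/2g = 10.02 m
Pipe 3: V = 1.012 m/s, Re = 5.43×10^5, ε/D = 9.70×10^-4, f = 0.02002, h_3 = f(L/D)V²/2g = 5.647 m
Series → Q common, losses add: H = Σh = 17.82 m

H ≈ 17.8 m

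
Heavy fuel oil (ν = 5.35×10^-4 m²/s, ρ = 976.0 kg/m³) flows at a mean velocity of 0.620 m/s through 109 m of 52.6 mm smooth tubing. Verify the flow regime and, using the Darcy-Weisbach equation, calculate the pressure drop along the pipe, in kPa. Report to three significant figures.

Re = VD/ν = 0.620·0.05260/5.35×10^-4 = 61.0 → laminar (Re < 2300)
f = 64/Re = 1.050
h_f = f(L/D)V²/(2g) = 1.050·(109/0.05260)·0.620²/(2·9.81) = 42.63 m
Δp = ρg·h_f = 976.0·9.81·42.63 = 408.1 kPa

Δp ≈ 408 kPa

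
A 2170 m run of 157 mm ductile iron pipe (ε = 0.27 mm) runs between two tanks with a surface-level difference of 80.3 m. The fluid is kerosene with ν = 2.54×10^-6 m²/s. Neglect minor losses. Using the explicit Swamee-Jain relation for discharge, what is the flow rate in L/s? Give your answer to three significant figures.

Swamee-Jain (Type II): Q = -0.965·√(gD⁵h_f/L)·ln[ε/(3.7D) + √(3.17ν²L/(gD³h_f))]
√(gD⁵h_f/L) = √(9.81·0.157⁵·80.3/2170) = 0.005885
ε/(3.7D) = 4.65×10^-4; √(3.17ν²L/(gD³h_f)) = 1.21×10^-4
Q = -0.965·0.005885·ln(5.855×10^-4) = 0.04227 m³/s
Check: V = 2.18 m/s, Re = 1.35×10^5, f = 0.02412, h_f = 81.0 m ≈ 80.3 m ✓

Q ≈ 42.3 L/s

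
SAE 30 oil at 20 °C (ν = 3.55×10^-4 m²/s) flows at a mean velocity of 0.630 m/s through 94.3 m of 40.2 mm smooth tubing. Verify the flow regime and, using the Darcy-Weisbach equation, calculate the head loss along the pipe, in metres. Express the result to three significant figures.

h_f ≈ 42.6 m

Re = VD/ν = 0.630·0.04020/3.55×10^-4 = 71.3 → laminar (Re < 2300)
f = 64/Re = 0.8971
h_f = f(L/D)V²/(2g) = 0.8971·(94.3/0.04020)·0.630²/(2·9.81) = 42.57 m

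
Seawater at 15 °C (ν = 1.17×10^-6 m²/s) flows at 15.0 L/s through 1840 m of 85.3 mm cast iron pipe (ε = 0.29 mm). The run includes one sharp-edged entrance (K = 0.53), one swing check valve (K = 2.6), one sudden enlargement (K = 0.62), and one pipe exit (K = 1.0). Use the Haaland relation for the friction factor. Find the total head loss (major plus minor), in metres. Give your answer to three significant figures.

V = 4Q/(πD²) = 2.625 m/s; V²/2g = 0.3512 m
Re = 1.91×10^5, ε/D = 0.00340 → f = 0.02774 (Haaland)
Major: h_f = f(L/D)·V²/2g = 0.02774·21571·0.3512 = 210.1 m
Minor: ΣK = 4.75; h_m = ΣK·V²/2g = 1.668 m
Total H_L = 210.1 + 1.668 = 211.8 m

H_L ≈ 212 m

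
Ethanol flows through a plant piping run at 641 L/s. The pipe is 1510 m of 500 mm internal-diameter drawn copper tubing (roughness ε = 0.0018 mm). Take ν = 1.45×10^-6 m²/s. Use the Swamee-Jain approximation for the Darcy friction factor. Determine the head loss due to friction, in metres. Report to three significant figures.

h_f ≈ 18.8 m

V = 4Q/(πD²) = 4·0.641/(π·0.500²) = 3.265 m/s
Re = VD/ν = 3.265·0.500/1.45×10^-6 = 1.13×10^6 → turbulent
ε/D = 0.0018/500 = 3.60×10^-6
Swamee-Jain: f = 0.01148
h_f = f(L/D)V²/(2g) = 0.01148·(1510/0.500)·3.265²/(2·9.81) = 18.83 m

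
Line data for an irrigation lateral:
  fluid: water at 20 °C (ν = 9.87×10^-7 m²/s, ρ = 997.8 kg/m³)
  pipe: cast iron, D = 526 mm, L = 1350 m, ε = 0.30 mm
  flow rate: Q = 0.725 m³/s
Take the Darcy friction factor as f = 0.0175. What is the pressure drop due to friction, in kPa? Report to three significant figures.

Δp ≈ 249 kPa

V = 4Q/(πD²) = 4·0.725/(π·0.526²) = 3.336 m/s
h_f = f(L/D)V²/(2g) = 0.01750·(1350/0.526)·3.336²/(2·9.81) = 25.48 m
Δp = ρg·h_f = 997.8·9.81·25.48 = 249.4 kPa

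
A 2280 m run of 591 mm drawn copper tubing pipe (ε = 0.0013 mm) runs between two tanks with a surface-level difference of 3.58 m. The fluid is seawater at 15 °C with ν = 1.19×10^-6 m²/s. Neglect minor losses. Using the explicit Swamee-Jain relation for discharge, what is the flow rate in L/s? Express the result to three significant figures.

Q ≈ 327 L/s

Swamee-Jain (Type II): Q = -0.965·√(gD⁵h_f/L)·ln[ε/(3.7D) + √(3.17ν²L/(gD³h_f))]
√(gD⁵h_f/L) = √(9.81·0.591⁵·3.58/2280) = 0.03333
ε/(3.7D) = 5.95×10^-7; √(3.17ν²L/(gD³h_f)) = 3.76×10^-5
Q = -0.965·0.03333·ln(3.817×10^-5) = 0.3272 m³/s
Check: V = 1.19 m/s, Re = 5.92×10^5, f = 0.01274, h_f = 3.56 m ≈ 3.58 m ✓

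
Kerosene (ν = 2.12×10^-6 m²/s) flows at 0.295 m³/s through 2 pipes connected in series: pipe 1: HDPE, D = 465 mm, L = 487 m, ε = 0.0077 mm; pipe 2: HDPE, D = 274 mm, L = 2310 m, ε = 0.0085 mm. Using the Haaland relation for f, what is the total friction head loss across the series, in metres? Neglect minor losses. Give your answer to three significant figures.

H ≈ 141 m

Pipe 1: V = 1.737 m/s, Re = 3.81×10^5, ε/D = 1.66×10^-5, f = 0.01388, h_1 = f(L/D)V²/2g = 2.236 m
Pipe 2: V = 5.003 m/s, Re = 6.47×10^5, ε/D = 3.10×10^-5, f = 0.01293, h_2 = f(L/D)V²/2g = 139.0 m
Series → Q common, losses add: H = Σh = 141.3 m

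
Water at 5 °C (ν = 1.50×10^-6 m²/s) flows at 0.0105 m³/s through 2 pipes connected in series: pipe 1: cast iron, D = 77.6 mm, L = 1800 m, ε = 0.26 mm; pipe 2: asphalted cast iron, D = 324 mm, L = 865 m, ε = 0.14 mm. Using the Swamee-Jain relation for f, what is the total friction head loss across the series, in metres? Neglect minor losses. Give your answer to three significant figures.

Pipe 1: V = 2.220 m/s, Re = 1.15×10^5, ε/D = 0.00335, f = 0.02830, h_1 = f(L/D)V²/2g = 164.9 m
Pipe 2: V = 0.1274 m/s, Re = 2.75×10^4, ε/D = 4.32×10^-4, f = 0.02508, h_2 = f(L/D)V²/2g = 0.05536 m
Series → Q common, losses add: H = Σh = 165.0 m

H ≈ 165 m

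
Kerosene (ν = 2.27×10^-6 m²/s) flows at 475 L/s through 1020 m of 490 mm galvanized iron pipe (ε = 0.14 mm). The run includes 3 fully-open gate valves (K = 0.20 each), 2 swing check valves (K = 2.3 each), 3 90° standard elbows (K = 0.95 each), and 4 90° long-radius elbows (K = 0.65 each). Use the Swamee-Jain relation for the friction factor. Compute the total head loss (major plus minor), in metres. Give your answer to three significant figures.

V = 4Q/(πD²) = 2.519 m/s; V²/2g = 0.3234 m
Re = 5.44×10^5, ε/D = 2.86×10^-4 → f = 0.01616 (Swamee-Jain)
Major: h_f = f(L/D)·V²/2g = 0.01616·2082·0.3234 = 10.88 m
Minor: ΣK = 10.6; h_m = ΣK·V²/2g = 3.444 m
Total H_L = 10.88 + 3.444 = 14.33 m

H_L ≈ 14.3 m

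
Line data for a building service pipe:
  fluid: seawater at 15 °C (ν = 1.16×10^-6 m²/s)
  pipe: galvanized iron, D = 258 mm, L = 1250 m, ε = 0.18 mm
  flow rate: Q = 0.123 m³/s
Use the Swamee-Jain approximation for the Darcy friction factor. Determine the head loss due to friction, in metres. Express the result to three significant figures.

V = 4Q/(πD²) = 4·0.123/(π·0.258²) = 2.353 m/s
Re = VD/ν = 2.353·0.258/1.16×10^-6 = 5.23×10^5 → turbulent
ε/D = 0.18/258 = 6.98×10^-4
Swamee-Jain: f = 0.01888
h_f = f(L/D)V²/(2g) = 0.01888·(1250/0.258)·2.353²/(2·9.81) = 25.80 m

h_f ≈ 25.8 m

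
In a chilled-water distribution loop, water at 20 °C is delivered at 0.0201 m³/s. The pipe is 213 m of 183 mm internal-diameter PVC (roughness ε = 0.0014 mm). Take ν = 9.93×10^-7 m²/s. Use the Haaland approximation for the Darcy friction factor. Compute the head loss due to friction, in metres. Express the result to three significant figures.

V = 4Q/(πD²) = 4·0.0201/(π·0.183²) = 0.7642 m/s
Re = VD/ν = 0.7642·0.183/9.93×10^-7 = 1.41×10^5 → turbulent
ε/D = 0.0014/183 = 7.65×10^-6
Haaland: f = 0.01665
h_f = f(L/D)V²/(2g) = 0.01665·(213/0.183)·0.7642²/(2·9.81) = 0.5768 m

h_f ≈ 0.577 m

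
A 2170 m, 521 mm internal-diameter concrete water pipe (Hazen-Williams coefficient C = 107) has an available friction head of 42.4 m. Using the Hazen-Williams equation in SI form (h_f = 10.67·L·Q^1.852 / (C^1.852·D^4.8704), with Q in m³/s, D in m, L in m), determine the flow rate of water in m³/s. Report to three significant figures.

Rearranging: Q = [h_f·C^1.852·D^4.8704 / (10.67·L)]^(1/1.852)
Q = [42.4·107^1.852·0.521^4.8704 / (10.67·2170)]^0.540 = 0.6408 m³/s

Q ≈ 0.641 m³/s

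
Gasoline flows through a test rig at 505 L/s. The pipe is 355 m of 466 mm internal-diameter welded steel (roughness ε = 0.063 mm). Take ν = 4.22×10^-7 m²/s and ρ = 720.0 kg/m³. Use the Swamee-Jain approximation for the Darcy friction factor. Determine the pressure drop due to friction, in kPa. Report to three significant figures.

V = 4Q/(πD²) = 4·0.505/(π·0.466²) = 2.961 m/s
Re = VD/ν = 2.961·0.466/4.22×10^-7 = 3.27×10^6 → turbulent
ε/D = 0.063/466 = 1.35×10^-4
Swamee-Jain: f = 0.01320
h_f = f(L/D)V²/(2g) = 0.01320·(355/0.466)·2.961²/(2·9.81) = 4.492 m
Δp = ρg·h_f = 720.0·9.81·4.492 = 31.73 kPa

Δp ≈ 31.7 kPa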